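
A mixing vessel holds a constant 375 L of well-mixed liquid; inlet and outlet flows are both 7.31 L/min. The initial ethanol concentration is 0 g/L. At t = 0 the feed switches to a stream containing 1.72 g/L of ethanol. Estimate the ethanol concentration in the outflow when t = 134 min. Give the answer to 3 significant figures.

1.59 g/L

Unsteady species balance (constant V, well mixed): V dC/dt = Q(C_in − C).
Time constant τ = V/Q = 375/7.31 = 51.300 min.
Integrating: C(t) = C_in + (C₀ − C_in) e^(−t/τ).
C(134) = 1.72 + (0 − 1.72)·e^(−134/51.300) = 1.72 + (-1.7200)·0.073380 = 1.5938 g/L.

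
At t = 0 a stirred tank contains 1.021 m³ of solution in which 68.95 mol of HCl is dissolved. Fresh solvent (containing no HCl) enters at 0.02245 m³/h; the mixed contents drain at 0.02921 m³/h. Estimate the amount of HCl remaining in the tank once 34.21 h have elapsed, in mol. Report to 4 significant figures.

22.73 mol

Total volume: dV/dt = Q_in − Q_out = -0.00676000 m³/h, so V(t) = 1.021 − 0.00676000 t and V(34.21) = 0.789740 m³.
No HCl enters, so dm/dt = −Q_out · (m/V).
dm/m = −Q_out dt/(V₀ − 0.00676000 t); integrating gives ln(m/m₀) = −(Q_out/(Q_in−Q_out)) ln(V/V₀).
m = m₀ (V₀/V)^(Q_out/(Q_in−Q_out)) = 68.95 × (1.021/0.789740)^(-4.32101) = 22.7281 mol.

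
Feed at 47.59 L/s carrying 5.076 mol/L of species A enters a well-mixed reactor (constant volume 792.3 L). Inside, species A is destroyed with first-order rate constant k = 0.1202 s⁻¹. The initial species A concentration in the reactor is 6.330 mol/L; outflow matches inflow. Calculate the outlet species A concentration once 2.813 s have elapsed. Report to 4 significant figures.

4.485 mol/L

Species balance: V dC/dt = Q C_in − Q C − k V C.
dC/dt = (Q/V) C_in − (Q/V + k) C; effective rate a = Q/V + k = 0.0600656 + 0.1202 = 0.180266 s⁻¹.
C_ss = Q C_in/(Q + kV) = 1.69135 mol/L; C(t) = C_ss + (C₀ − C_ss) e^(−a t).
C(2.813) = 1.69135 + (4.63865)·e^(−0.180266·2.813) = 1.69135 + (4.63865)·0.602247 = 4.48497 mol/L.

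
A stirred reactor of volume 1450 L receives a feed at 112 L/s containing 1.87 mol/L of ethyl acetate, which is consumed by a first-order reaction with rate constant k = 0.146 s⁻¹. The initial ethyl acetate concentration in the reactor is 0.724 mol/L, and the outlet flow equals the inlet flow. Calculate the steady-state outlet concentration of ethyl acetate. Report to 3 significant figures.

Accumulation = in − out − consumed: V dC/dt = Q C_in − Q C − k V C.
At steady state: 0 = Q C_in − (Q + kV) C_ss, so C_ss = Q C_in/(Q + kV).
C_ss = 112·1.87/(112 + 0.146·1450) = 209.44/323.70 = 0.64702 mol/L.

0.647 mol/L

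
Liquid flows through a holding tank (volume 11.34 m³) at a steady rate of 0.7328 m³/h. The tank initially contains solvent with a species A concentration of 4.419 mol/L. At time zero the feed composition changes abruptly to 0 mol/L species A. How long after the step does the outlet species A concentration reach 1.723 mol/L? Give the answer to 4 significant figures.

Species balance: V dC/dt = Q(C_in − C) ⇒ τ = V/Q = 15.4749 h.
C(t) = C_in + (C₀ − C_in) e^(−t/τ). Set C = 1.723 and solve for t:
e^(−t/τ) = (C − C_in)/(C₀ − C_in) = (1.723 − 0)/(4.419 − 0) = 0.389907
t = −τ ln(…) = 15.4749 × 0.941846 = 14.5750 h.

14.57 h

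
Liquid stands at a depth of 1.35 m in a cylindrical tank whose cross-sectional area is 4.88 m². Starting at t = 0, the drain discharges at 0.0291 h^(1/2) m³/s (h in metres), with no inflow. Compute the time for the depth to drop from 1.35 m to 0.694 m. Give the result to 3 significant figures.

With no inflow, A dh/dt = −0.0291 √h.
Separate and integrate: 2(√h − √h₀) = −(0.0291/A) t.
t = 2A(√h₀ − √h)/0.0291 = 2·4.88·(√1.35 − √0.694)/0.0291
  = 9.7600 × (1.1619 − 0.83307) / 0.0291 = 110.29 s.

110 s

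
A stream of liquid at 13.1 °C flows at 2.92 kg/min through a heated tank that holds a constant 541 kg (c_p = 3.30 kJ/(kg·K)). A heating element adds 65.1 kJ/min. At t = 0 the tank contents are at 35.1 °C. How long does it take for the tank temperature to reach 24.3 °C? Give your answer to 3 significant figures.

228 min

Unsteady energy balance on the tank contents: M c_p dT/dt = ṁ c_p (T_in − T) + 65.1.
τ = M/ṁ = 185.27 min; T_ss = T_in + Q̇/(ṁ c_p) = 19.856 °C.
T(t) = T_ss + (T₀ − T_ss) e^(−t/τ). Set T = 24.3:
e^(−t/τ) = (24.3 − 19.856)/(35.1 − 19.856) = 0.29153
t = −185.27 · ln(0.29153) = 228.37 min.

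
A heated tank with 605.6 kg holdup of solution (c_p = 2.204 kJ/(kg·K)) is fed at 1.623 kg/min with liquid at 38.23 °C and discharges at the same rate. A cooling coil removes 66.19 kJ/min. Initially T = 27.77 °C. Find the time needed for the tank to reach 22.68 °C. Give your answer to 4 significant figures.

373.8 min

M c_p dT/dt = ṁ c_p (T_in − T) − Q̇.
τ = M/ṁ = 373.136 min; T_ss = T_in − Q̇/(ṁ c_p) = 19.7261 °C.
T(t) = T_ss + (T₀ − T_ss) e^(−t/τ). Set T = 22.68:
e^(−t/τ) = (22.68 − 19.7261)/(27.77 − 19.7261) = 0.367219
t = −373.136 · ln(0.367219) = 373.807 min.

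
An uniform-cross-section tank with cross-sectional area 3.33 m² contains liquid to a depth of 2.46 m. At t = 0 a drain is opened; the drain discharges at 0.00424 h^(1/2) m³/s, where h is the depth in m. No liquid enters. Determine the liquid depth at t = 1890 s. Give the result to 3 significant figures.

Mass balance (ρ constant): A dh/dt = −0.00424 √h.
Separate and integrate: 2(√h − √h₀) = −(0.00424/A) t.
√h = √2.46 − 0.00424·1890/(2·3.33) = 1.5684 − 1.2032 = 0.36520.
h = 0.36520² = 0.13337 m.

0.133 m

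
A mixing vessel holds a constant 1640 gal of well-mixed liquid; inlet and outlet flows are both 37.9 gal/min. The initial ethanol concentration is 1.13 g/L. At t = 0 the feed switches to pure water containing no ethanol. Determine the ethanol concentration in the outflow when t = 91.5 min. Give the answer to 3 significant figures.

0.136 g/L

Unsteady species balance (constant V, well mixed): V dC/dt = Q(C_in − C).
Time constant τ = V/Q = 1640/37.9 = 43.272 min.
Integrating: C(t) = C_in + (C₀ − C_in) e^(−t/τ).
C(91.5) = 0 + (1.13 − 0)·e^(−91.5/43.272) = 0 + (1.1300)·0.12069 = 0.13638 g/L.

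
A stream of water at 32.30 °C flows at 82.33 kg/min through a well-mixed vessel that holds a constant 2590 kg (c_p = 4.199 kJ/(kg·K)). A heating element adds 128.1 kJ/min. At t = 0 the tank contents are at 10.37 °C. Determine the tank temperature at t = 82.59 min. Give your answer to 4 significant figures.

31.06 °C

M c_p dT/dt = ṁ c_p (T_in − T) + Q̇.
Rearrange: dT/dt = (T_ss − T)/τ with τ = M/ṁ = 31.4588 min and T_ss = T_in + Q̇/(ṁ c_p) = 32.6705 °C.
Solution: T(t) = T_ss + (T₀ − T_ss) e^(−t/τ).
T(82.59) = 32.6705 + (-22.3005)·e^(−82.59/31.4588) = 32.6705 + (-22.3005)·0.0724150 = 31.0557 °C.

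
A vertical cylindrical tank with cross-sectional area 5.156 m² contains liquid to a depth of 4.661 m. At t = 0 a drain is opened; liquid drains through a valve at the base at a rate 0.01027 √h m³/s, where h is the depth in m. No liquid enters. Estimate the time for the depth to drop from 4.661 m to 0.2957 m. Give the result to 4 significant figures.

Unsteady balance on liquid volume: A dh/dt = −0.01027 √h.
This is separable: 2 d(√h)/dt = −0.01027/A, so √h = √h₀ − (0.01027/(2A)) t.
t = 2A(√h₀ − √h)/0.01027 = 2·5.156·(√4.661 − √0.2957)/0.01027
  = 10.3120 × (2.15893 − 0.543783) / 0.01027 = 1621.76 s.

1622 s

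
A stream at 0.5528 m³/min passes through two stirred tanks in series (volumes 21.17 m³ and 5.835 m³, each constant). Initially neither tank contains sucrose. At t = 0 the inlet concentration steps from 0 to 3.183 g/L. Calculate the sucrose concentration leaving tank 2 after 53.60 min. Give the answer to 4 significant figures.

Time constants: τᵢ = Vᵢ/Q for each well-mixed tank.
τ₁ = 21.17/0.5528 = 38.2959 min; τ₂ = 5.835/0.5528 = 10.5554 min.
Tank 1: C₁ = C_in(1 − e^(−t/τ₁)). Tank 2 (τ₁ ≠ τ₂): C₂ = C_in[1 − (τ₁ e^(−t/τ₁) − τ₂ e^(−t/τ₂))/(τ₁ − τ₂)].
At t = 53.60: e^(−t/τ₁) = 0.246689, e^(−t/τ₂) = 0.00623241.
C₂ = 3.183·[1 − (38.2959·0.246689 − 10.5554·0.00623241)/(27.7406)] = 3.183·0.661816 = 2.10656 g/L.

2.107 g/L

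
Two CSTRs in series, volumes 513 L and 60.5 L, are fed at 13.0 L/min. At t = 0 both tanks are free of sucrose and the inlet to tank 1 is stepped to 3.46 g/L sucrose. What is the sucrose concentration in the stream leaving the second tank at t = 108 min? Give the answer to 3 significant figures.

Time constants: τᵢ = Vᵢ/Q for each well-mixed tank.
τ₁ = 513/13.0 = 39.462 min; τ₂ = 60.5/13.0 = 4.6538 min.
Solving the cascade with C₁(0)=C₂(0)=0 gives C₂(t) = C_in[1 − (τ₁ e^(−t/τ₁) − τ₂ e^(−t/τ₂))/(τ₁ − τ₂)].
At t = 108: e^(−t/τ₁) = 0.064775, e^(−t/τ₂) = 8.3464e-11.
C₂ = 3.46·[1 − (39.462·0.064775 − 4.6538·8.3464e-11)/(34.808)] = 3.46·0.92656 = 3.2059 g/L.

3.21 g/L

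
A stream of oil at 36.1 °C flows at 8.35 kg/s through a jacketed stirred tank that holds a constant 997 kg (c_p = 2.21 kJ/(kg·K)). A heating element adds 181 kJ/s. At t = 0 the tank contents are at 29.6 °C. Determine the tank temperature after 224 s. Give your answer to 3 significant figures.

Unsteady energy balance on the tank contents: M c_p dT/dt = ṁ c_p (T_in − T) + 181.
τ = M/ṁ = 119.40 s; T_ss = T_in + Q̇/(ṁ c_p) = 36.1 + 181/(8.35·2.21) = 45.908 °C.
This is linear first-order; T(t) = T_ss + (T₀ − T_ss) e^(−t/τ).
T(224) = 45.908 + (-16.308)·e^(−224/119.40) = 45.908 + (-16.308)·0.15320 = 43.410 °C.

43.4 °C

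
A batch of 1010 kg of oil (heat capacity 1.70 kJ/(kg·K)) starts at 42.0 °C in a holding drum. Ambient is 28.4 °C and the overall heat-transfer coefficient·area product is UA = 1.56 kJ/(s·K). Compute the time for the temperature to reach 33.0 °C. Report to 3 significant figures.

M c_p dT/dt = −UA(T − T_amb).
τ = M c_p/UA = 1100.6 s; T_ss = T_amb = 28.400 °C.
T(t) = T_ss + (T₀ − T_ss)e^(−t/τ); set T = 33.0:
t = −τ ln[(T − T_ss)/(T₀ − T_ss)] = −1100.6 · ln(0.33824) = 1193.1 s.

1190 s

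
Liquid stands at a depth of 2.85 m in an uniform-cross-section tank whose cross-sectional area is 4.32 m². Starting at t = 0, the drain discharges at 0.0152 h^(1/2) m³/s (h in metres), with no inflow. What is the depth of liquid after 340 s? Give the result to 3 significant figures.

1.19 m

Accumulation of liquid (constant cross-section A): A dh/dt = −0.0152 √h.
∫ h^(−1/2) dh = −(0.0152/A) ∫ dt, giving 2√h = 2√h₀ − (0.0152/A) t.
√h = √2.85 − 0.0152·340/(2·4.32) = 1.6882 − 0.59815 = 1.0900.
h = 1.0900² = 1.1882 m.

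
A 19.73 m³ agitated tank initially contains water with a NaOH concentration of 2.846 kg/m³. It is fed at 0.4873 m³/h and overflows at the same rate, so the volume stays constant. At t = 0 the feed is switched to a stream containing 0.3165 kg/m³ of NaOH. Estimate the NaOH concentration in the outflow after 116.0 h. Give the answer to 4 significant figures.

Transient balance on the dissolved component: V dC/dt = Q(C_in − C).
Time constant τ = V/Q = 19.73/0.4873 = 40.4884 h.
C approaches C_in exponentially: C(t) = C_in + (C₀ − C_in) e^(−t/τ).
C(116.0) = 0.3165 + (2.846 − 0.3165)·e^(−116.0/40.4884) = 0.3165 + (2.52950)·0.0569821 = 0.460636 kg/m³.

0.4606 kg/m³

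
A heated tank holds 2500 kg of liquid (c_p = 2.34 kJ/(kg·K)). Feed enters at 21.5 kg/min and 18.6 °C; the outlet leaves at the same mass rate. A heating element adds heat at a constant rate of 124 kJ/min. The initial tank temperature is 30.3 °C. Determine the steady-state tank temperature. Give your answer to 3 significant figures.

21.1 °C

First-law balance (no shaft work): M c_p dT/dt = ṁ c_p (T_in − T) + 124.
At steady state dT/dt = 0 ⇒ T_ss = T_in + Q̇/(ṁ c_p) = 18.6 + 124/(21.5·2.34) = 21.065 °C.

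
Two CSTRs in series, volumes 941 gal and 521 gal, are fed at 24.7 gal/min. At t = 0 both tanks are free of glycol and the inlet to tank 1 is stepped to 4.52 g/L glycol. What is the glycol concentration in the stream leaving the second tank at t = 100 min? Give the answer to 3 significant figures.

Species balance on tank i: dCᵢ/dt = (Cᵢ₋₁ − Cᵢ)/τᵢ with τᵢ = Vᵢ/Q.
τ₁ = 941/24.7 = 38.097 min; τ₂ = 521/24.7 = 21.093 min.
Solving the cascade with C₁(0)=C₂(0)=0 gives C₂(t) = C_in[1 − (τ₁ e^(−t/τ₁) − τ₂ e^(−t/τ₂))/(τ₁ − τ₂)].
At t = 100: e^(−t/τ₁) = 0.072449, e^(−t/τ₂) = 0.0087309.
C₂ = 4.52·[1 − (38.097·0.072449 − 21.093·0.0087309)/(17.004)] = 4.52·0.84851 = 3.8353 g/L.

3.84 g/L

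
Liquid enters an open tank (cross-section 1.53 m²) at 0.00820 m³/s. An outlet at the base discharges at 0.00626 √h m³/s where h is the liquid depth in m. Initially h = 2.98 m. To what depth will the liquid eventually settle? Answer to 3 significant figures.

Accumulation of liquid (constant cross-section A): A dh/dt = Q_in − 0.00626 √h. At steady state dh/dt = 0:
Q_in = 0.00626 √h_ss ⇒ √h_ss = 0.00820/0.00626 = 1.3099.
h_ss = 1.3099² = 1.7158 m. (Since h₀ = 2.98 m > h_ss, the level will fall toward this value.)

1.72 m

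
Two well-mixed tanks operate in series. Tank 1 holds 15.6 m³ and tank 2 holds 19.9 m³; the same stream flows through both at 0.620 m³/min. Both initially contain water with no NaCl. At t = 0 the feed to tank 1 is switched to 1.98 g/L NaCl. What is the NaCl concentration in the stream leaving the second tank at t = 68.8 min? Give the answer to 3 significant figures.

1.37 g/L

Time constants: τᵢ = Vᵢ/Q for each well-mixed tank.
τ₁ = 15.6/0.620 = 25.161 min; τ₂ = 19.9/0.620 = 32.097 min.
Tank 1: C₁ = C_in(1 − e^(−t/τ₁)). Tank 2 (τ₁ ≠ τ₂): C₂ = C_in[1 − (τ₁ e^(−t/τ₁) − τ₂ e^(−t/τ₂))/(τ₁ − τ₂)].
At t = 68.8: e^(−t/τ₁) = 0.064936, e^(−t/τ₂) = 0.11724.
C₂ = 1.98·[1 − (25.161·0.064936 − 32.097·0.11724)/(-6.9355)] = 1.98·0.69300 = 1.3721 g/L.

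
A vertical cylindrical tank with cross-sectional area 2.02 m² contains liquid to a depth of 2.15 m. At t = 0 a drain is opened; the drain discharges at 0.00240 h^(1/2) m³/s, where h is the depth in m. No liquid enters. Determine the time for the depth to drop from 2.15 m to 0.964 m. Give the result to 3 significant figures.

815 s

A dh/dt = −Q_out = −0.00240 √h.
∫ h^(−1/2) dh = −(0.00240/A) ∫ dt, giving 2√h = 2√h₀ − (0.00240/A) t.
t = 2A(√h₀ − √h)/0.00240 = 2·2.02·(√2.15 − √0.964)/0.00240
  = 4.0400 × (1.4663 − 0.98184) / 0.00240 = 815.50 s.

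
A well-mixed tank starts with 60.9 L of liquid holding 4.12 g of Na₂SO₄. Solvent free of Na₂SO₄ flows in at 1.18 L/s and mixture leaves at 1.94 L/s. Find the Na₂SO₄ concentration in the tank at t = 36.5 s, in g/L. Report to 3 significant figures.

0.0263 g/L

Total volume: dV/dt = Q_in − Q_out = -0.76000 L/s, so V(t) = 60.9 − 0.76000 t and V(36.5) = 33.160 L.
No Na₂SO₄ enters, so dm/dt = −Q_out · (m/V).
dm/m = −Q_out dt/(V₀ − 0.76000 t); integrating gives ln(m/m₀) = −(Q_out/(Q_in−Q_out)) ln(V/V₀).
m = m₀ (V₀/V)^(Q_out/(Q_in−Q_out)) = 4.12 × (60.9/33.160)^(-2.5526) = 0.87296 g.
C = m/V = 0.87296/33.160 = 0.026326 g/L.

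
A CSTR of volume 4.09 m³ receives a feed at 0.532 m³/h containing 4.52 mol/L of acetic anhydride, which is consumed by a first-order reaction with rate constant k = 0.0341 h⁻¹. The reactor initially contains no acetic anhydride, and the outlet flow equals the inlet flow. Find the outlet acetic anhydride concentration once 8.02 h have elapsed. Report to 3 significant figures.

2.62 mol/L

Accumulation = in − out − consumed: V dC/dt = Q C_in − Q C − k V C.
This is linear with rate a = Q/V + k = 0.16417 h⁻¹.
C_ss = Q C_in/(Q + kV) = 3.5812 mol/L; C(t) = C_ss + (C₀ − C_ss) e^(−a t).
C(8.02) = 3.5812 + (-3.5812)·e^(−0.16417·8.02) = 3.5812 + (-3.5812)·0.26803 = 2.6213 mol/L.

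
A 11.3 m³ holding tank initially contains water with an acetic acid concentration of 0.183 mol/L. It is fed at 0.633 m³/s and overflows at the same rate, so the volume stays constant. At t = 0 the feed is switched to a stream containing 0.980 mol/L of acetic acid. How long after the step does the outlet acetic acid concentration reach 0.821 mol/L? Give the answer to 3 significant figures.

Transient balance on the dissolved component: V dC/dt = Q(C_in − C), so τ = V/Q = 17.852 s.
C(t) = C_in + (C₀ − C_in) e^(−t/τ). Set C = 0.821 and solve for t:
e^(−t/τ) = (C − C_in)/(C₀ − C_in) = (0.821 − 0.980)/(0.183 − 0.980) = 0.19950
t = −τ ln(…) = 17.852 × 1.6120 = 28.776 s.

28.8 s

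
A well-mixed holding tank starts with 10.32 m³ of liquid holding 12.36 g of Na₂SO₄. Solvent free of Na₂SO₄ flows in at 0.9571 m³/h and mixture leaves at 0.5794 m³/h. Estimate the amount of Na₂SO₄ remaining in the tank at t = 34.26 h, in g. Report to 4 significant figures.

Let m(t) be the amount of Na₂SO₄. Volume: V(t) = V₀ + (Q_in − Q_out) t = 10.32 + 0.377700 t; V(34.26) = 23.2600 m³.
Species balance (pure solvent in): dm/dt = −Q_out · m/V(t).
Separate: dm/m = −Q_out dt/V(t) ⇒ ln(m/m₀) = −(Q_out/(Q_in−Q_out)) ln(V/V₀).
m = m₀ (V₀/V)^(Q_out/(Q_in−Q_out)) = 12.36 × (10.32/23.2600)^(1.53402) = 3.55317 g.

3.553 g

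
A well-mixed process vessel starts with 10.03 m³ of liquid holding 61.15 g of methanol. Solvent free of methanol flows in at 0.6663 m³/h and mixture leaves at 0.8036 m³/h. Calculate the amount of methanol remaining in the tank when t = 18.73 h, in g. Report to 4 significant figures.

Let m(t) be the amount of methanol. Volume: V(t) = V₀ + (Q_in − Q_out) t = 10.03 − 0.137300 t; V(18.73) = 7.45837 m³.
No methanol enters, so dm/dt = −Q_out · (m/V).
Separate: dm/m = −Q_out dt/V(t) ⇒ ln(m/m₀) = −(Q_out/(Q_in−Q_out)) ln(V/V₀).
m = m₀ (V₀/V)^(Q_out/(Q_in−Q_out)) = 61.15 × (10.03/7.45837)^(-5.85288) = 10.7990 g.

10.80 g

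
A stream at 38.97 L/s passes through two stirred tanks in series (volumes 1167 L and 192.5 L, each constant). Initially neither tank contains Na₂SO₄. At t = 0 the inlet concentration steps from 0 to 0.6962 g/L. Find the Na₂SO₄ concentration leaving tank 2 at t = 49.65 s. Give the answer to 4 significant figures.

0.5374 g/L

Each tank obeys Vᵢ dCᵢ/dt = Q(Cᵢ₋₁ − Cᵢ), so τᵢ = Vᵢ/Q.
τ₁ = 1167/38.97 = 29.9461 s; τ₂ = 192.5/38.97 = 4.93970 s.
Tank 1: C₁ = C_in(1 − e^(−t/τ₁)). Tank 2 (τ₁ ≠ τ₂): C₂ = C_in[1 − (τ₁ e^(−t/τ₁) − τ₂ e^(−t/τ₂))/(τ₁ − τ₂)].
At t = 49.65: e^(−t/τ₁) = 0.190524, e^(−t/τ₂) = 4.31329e-05.
C₂ = 0.6962·[1 − (29.9461·0.190524 − 4.93970·4.31329e-05)/(25.0064)] = 0.6962·0.771849 = 0.537361 g/L.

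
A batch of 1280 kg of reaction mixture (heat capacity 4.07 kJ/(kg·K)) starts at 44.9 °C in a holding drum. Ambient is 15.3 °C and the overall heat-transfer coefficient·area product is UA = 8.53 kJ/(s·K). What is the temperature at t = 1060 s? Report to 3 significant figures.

20.5 °C

Lumped-capacitance energy balance: M c_p dT/dt = UA(T_amb − T).
dT/dt = (T_ss − T)/τ with T_ss = T_amb = 15.300 °C, τ = M c_p/UA = 1280·4.07/8.53 = 610.74 s.
Integrating: T(t) = T_ss + (T₀ − T_ss) e^(−t/τ).
T(1060) = 15.300 + (29.600)·0.17629 = 20.518 °C.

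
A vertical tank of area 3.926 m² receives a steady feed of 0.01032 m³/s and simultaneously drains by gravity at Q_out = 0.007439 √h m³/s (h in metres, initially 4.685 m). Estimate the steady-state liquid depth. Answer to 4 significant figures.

1.925 m

Level balance: A dh/dt = 0.01032 − 0.007439 √h. Setting dh/dt = 0:
Q_in = 0.007439 √h_ss ⇒ √h_ss = 0.01032/0.007439 = 1.38728.
h_ss = 1.38728² = 1.92455 m. (Since h₀ = 4.685 m > h_ss, the level will fall toward this value.)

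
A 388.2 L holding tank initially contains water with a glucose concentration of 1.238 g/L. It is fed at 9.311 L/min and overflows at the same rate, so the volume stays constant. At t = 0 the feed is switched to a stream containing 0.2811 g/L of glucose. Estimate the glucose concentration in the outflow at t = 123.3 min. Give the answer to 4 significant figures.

Transient balance on the dissolved component: V dC/dt = Q(C_in − C).
Time constant τ = V/Q = 388.2/9.311 = 41.6926 min.
C approaches C_in exponentially: C(t) = C_in + (C₀ − C_in) e^(−t/τ).
C(123.3) = 0.2811 + (1.238 − 0.2811)·e^(−123.3/41.6926) = 0.2811 + (0.956900)·0.0519560 = 0.330817 g/L.

0.3308 g/L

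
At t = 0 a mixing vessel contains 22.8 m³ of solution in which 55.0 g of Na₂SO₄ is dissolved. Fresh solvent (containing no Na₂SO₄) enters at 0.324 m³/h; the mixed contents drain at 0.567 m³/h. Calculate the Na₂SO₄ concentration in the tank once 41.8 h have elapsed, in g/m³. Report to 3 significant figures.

Total volume: dV/dt = Q_in − Q_out = -0.24300 m³/h, so V(t) = 22.8 − 0.24300 t and V(41.8) = 12.643 m³.
Solute balance: dm/dt = 0 − Q_out C = −Q_out m/V(t).
dm/m = −Q_out dt/(V₀ − 0.24300 t); integrating gives ln(m/m₀) = −(Q_out/(Q_in−Q_out)) ln(V/V₀).
m = m₀ (V₀/V)^(Q_out/(Q_in−Q_out)) = 55.0 × (22.8/12.643)^(-2.3333) = 13.893 g.
C = m/V = 13.893/12.643 = 1.0989 g/m³.

1.10 g/m³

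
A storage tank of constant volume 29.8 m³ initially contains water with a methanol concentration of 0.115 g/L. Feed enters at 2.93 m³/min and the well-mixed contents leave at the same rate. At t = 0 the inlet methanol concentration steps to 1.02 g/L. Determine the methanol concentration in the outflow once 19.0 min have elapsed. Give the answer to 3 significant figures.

0.880 g/L

Transient balance on the dissolved component: V dC/dt = Q(C_in − C).
So dC/dt = (C_in − C)/τ with τ = V/Q = 29.8/2.93 = 10.171 min.
C approaches C_in exponentially: C(t) = C_in + (C₀ − C_in) e^(−t/τ).
C(19.0) = 1.02 + (0.115 − 1.02)·e^(−19.0/10.171) = 1.02 + (-0.90500)·0.15441 = 0.88026 g/L.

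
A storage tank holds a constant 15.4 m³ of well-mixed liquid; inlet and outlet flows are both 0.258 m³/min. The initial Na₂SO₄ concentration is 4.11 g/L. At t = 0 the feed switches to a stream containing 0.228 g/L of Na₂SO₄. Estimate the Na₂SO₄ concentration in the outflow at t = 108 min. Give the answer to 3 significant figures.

Transient balance on the dissolved component: V dC/dt = Q(C_in − C).
Time constant τ = V/Q = 15.4/0.258 = 59.690 min.
C approaches C_in exponentially: C(t) = C_in + (C₀ − C_in) e^(−t/τ).
C(108) = 0.228 + (4.11 − 0.228)·e^(−108/59.690) = 0.228 + (3.8820)·0.16376 = 0.86372 g/L.

0.864 g/L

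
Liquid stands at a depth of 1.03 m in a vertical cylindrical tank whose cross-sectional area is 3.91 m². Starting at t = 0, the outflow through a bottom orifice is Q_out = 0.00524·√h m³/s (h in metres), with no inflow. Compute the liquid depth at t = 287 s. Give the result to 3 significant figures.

0.677 m

A dh/dt = −Q_out = −0.00524 √h.
∫ h^(−1/2) dh = −(0.00524/A) ∫ dt, giving 2√h = 2√h₀ − (0.00524/A) t.
√h = √1.03 − 0.00524·287/(2·3.91) = 1.0149 − 0.19231 = 0.82258.
h = 0.82258² = 0.67663 m.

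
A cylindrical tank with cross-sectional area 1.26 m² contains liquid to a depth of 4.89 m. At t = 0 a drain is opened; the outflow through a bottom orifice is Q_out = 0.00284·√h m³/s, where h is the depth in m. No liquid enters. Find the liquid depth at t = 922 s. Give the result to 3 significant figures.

Accumulation of liquid (constant cross-section A): A dh/dt = −0.00284 √h.
Separate and integrate: 2(√h − √h₀) = −(0.00284/A) t.
√h = √4.89 − 0.00284·922/(2·1.26) = 2.2113 − 1.0391 = 1.1723.
h = 1.1723² = 1.3742 m.

1.37 m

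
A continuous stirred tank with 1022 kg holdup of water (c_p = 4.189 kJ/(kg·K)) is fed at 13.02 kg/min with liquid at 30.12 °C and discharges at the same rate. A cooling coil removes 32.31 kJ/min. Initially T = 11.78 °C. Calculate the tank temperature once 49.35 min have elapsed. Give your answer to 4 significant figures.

First-law balance (no shaft work): M c_p dT/dt = ṁ c_p (T_in − T) − 32.31.
Rearrange: dT/dt = (T_ss − T)/τ with τ = M/ṁ = 78.4946 min and T_ss = T_in − Q̇/(ṁ c_p) = 29.5276 °C.
Solution: T(t) = T_ss + (T₀ − T_ss) e^(−t/τ).
T(49.35) = 29.5276 + (-17.7476)·e^(−49.35/78.4946) = 29.5276 + (-17.7476)·0.533282 = 20.0631 °C.

20.06 °C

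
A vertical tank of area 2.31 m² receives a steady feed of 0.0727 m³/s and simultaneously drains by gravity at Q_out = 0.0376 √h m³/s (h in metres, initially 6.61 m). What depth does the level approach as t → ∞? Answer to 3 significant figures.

Level balance: A dh/dt = 0.0727 − 0.0376 √h. Setting dh/dt = 0:
Q_in = 0.0376 √h_ss ⇒ √h_ss = 0.0727/0.0376 = 1.9335.
h_ss = 1.9335² = 3.7385 m. (Since h₀ = 6.61 m > h_ss, the level will fall toward this value.)

3.74 m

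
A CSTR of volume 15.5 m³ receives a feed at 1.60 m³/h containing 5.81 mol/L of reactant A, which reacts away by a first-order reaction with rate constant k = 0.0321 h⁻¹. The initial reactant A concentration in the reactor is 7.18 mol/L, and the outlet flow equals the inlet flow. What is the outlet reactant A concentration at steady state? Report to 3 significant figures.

Species balance: V dC/dt = Q C_in − Q C − k V C.
Steady state (dC/dt = 0): C_ss = Q C_in/(Q + kV) = C_in/(1 + kV/Q).
C_ss = 1.60·5.81/(1.60 + 0.0321·15.5) = 9.2960/2.0976 = 4.4318 mol/L.

4.43 mol/L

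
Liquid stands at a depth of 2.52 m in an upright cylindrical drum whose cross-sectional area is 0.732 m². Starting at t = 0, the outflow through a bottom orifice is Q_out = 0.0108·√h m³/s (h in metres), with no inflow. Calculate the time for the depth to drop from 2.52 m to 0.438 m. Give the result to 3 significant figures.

A dh/dt = −Q_out = −0.0108 √h.
∫ h^(−1/2) dh = −(0.0108/A) ∫ dt, giving 2√h = 2√h₀ − (0.0108/A) t.
t = 2A(√h₀ − √h)/0.0108 = 2·0.732·(√2.52 − √0.438)/0.0108
  = 1.4640 × (1.5875 − 0.66182) / 0.0108 = 125.47 s.

125 s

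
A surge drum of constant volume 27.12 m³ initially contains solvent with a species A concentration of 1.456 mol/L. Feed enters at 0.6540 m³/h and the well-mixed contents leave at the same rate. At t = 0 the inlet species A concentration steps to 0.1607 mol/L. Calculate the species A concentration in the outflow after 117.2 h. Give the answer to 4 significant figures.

Mass balance on the solute (V constant): V dC/dt = Q(C_in − C).
So dC/dt = (C_in − C)/τ with τ = V/Q = 27.12/0.6540 = 41.4679 h.
This is linear first-order; C(t) = C_in + (C₀ − C_in) e^(−t/τ).
C(117.2) = 0.1607 + (1.456 − 0.1607)·e^(−117.2/41.4679) = 0.1607 + (1.29530)·0.0592326 = 0.237424 mol/L.

0.2374 mol/L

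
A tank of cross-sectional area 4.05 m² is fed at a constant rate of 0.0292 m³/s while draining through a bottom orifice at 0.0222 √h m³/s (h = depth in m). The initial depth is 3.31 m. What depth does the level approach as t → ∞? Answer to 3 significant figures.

1.73 m

Level balance: A dh/dt = 0.0292 − 0.0222 √h. Setting dh/dt = 0:
Q_in = 0.0222 √h_ss ⇒ √h_ss = 0.0292/0.0222 = 1.3153.
h_ss = 1.3153² = 1.7301 m. (Since h₀ = 3.31 m > h_ss, the level will fall toward this value.)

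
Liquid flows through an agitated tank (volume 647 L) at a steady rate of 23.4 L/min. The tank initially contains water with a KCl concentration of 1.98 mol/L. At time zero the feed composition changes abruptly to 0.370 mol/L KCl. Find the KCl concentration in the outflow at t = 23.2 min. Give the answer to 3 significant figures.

1.07 mol/L

Transient balance on the dissolved component: V dC/dt = Q(C_in − C).
Time constant τ = V/Q = 647/23.4 = 27.650 min.
Solution: C(t) = C_in + (C₀ − C_in) e^(−t/τ).
C(23.2) = 0.370 + (1.98 − 0.370)·e^(−23.2/27.650) = 0.370 + (1.6100)·0.43211 = 1.0657 mol/L.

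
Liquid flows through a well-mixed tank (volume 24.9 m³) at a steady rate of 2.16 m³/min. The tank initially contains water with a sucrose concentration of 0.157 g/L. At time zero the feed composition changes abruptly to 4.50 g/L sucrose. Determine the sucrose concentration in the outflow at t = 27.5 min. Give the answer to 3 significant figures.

Unsteady species balance (constant V, well mixed): V dC/dt = Q(C_in − C).
Time constant τ = V/Q = 24.9/2.16 = 11.528 min.
C approaches C_in exponentially: C(t) = C_in + (C₀ − C_in) e^(−t/τ).
C(27.5) = 4.50 + (0.157 − 4.50)·e^(−27.5/11.528) = 4.50 + (-4.3430)·0.092039 = 4.1003 g/L.

4.10 g/L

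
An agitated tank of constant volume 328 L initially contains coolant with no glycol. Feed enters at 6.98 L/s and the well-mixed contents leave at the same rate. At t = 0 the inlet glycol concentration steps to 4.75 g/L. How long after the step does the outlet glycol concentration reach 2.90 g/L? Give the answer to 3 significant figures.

44.3 s

Species balance on the tank: V dC/dt = Q(C_in − C), so τ = V/Q = 46.991 s.
C(t) = C_in + (C₀ − C_in) e^(−t/τ). Set C = 2.90 and solve for t:
e^(−t/τ) = (C − C_in)/(C₀ − C_in) = (2.90 − 4.75)/(0 − 4.75) = 0.38947
t = −τ ln(…) = 46.991 × 0.94296 = 44.311 s.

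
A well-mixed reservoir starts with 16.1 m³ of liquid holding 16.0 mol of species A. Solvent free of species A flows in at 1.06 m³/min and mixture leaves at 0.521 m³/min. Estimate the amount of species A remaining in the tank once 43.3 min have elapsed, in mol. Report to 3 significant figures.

6.73 mol

Total volume: dV/dt = Q_in − Q_out = 0.53900 m³/min, so V(t) = 16.1 + 0.53900 t and V(43.3) = 39.439 m³.
No species A enters, so dm/dt = −Q_out · (m/V).
Separate: dm/m = −Q_out dt/V(t) ⇒ ln(m/m₀) = −(Q_out/(Q_in−Q_out)) ln(V/V₀).
m = m₀ (V₀/V)^(Q_out/(Q_in−Q_out)) = 16.0 × (16.1/39.439)^(0.96660) = 6.7300 mol.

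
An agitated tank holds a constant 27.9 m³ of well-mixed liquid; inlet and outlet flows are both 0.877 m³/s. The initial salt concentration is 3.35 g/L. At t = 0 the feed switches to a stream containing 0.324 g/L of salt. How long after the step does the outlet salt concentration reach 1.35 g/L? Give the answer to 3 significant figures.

34.4 s

Species balance: V dC/dt = Q(C_in − C) ⇒ τ = V/Q = 31.813 s.
C(t) = C_in + (C₀ − C_in) e^(−t/τ). Set C = 1.35 and solve for t:
e^(−t/τ) = (C − C_in)/(C₀ − C_in) = (1.35 − 0.324)/(3.35 − 0.324) = 0.33906
t = −τ ln(…) = 31.813 × 1.0816 = 34.408 s.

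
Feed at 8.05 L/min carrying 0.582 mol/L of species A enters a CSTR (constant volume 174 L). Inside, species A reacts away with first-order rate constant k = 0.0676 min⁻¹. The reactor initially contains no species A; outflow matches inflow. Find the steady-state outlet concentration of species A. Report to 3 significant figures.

V dC/dt = Q(C_in − C) − k V C.
Steady state (dC/dt = 0): C_ss = Q C_in/(Q + kV) = C_in/(1 + kV/Q).
C_ss = 8.05·0.582/(8.05 + 0.0676·174) = 4.6851/19.812 = 0.23647 mol/L.

0.236 mol/L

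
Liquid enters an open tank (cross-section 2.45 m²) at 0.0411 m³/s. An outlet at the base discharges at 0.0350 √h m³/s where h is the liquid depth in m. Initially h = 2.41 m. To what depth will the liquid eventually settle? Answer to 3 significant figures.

1.38 m

A dh/dt = Q_in − 0.0350 √h. Steady state requires inflow = outflow:
Q_in = 0.0350 √h_ss ⇒ √h_ss = 0.0411/0.0350 = 1.1743.
h_ss = 1.1743² = 1.3789 m. (Since h₀ = 2.41 m > h_ss, the level will fall toward this value.)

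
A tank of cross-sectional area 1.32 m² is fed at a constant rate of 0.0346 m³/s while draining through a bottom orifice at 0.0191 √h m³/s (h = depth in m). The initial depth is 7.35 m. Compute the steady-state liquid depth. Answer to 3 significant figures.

3.28 m

Accumulation of liquid (constant cross-section A): A dh/dt = Q_in − 0.0191 √h. At steady state dh/dt = 0:
Q_in = 0.0191 √h_ss ⇒ √h_ss = 0.0346/0.0191 = 1.8115.
h_ss = 1.8115² = 3.2816 m. (Since h₀ = 7.35 m > h_ss, the level will fall toward this value.)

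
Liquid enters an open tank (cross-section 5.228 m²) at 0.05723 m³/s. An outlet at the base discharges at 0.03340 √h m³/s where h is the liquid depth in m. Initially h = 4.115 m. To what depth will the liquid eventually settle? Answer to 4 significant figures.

2.936 m

Level balance: A dh/dt = 0.05723 − 0.03340 √h. Setting dh/dt = 0:
Q_in = 0.03340 √h_ss ⇒ √h_ss = 0.05723/0.03340 = 1.71347.
h_ss = 1.71347² = 2.93599 m. (Since h₀ = 4.115 m > h_ss, the level will fall toward this value.)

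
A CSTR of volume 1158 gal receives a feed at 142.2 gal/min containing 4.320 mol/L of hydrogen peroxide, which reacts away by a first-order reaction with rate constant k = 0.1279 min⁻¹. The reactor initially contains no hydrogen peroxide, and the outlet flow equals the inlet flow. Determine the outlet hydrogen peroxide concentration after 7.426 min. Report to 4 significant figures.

Accumulation = in − out − consumed: V dC/dt = Q C_in − Q C − k V C.
dC/dt = (Q/V) C_in − (Q/V + k) C; effective rate a = Q/V + k = 0.122798 + 0.1279 = 0.250698 min⁻¹.
C_ss = Q C_in/(Q + kV) = 2.11604 mol/L; C(t) = C_ss + (C₀ − C_ss) e^(−a t).
C(7.426) = 2.11604 + (-2.11604)·e^(−0.250698·7.426) = 2.11604 + (-2.11604)·0.155411 = 1.78719 mol/L.

1.787 mol/L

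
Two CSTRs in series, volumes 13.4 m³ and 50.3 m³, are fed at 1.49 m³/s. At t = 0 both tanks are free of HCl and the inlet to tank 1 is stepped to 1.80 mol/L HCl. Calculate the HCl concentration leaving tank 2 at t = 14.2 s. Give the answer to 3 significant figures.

Species balance on tank i: dCᵢ/dt = (Cᵢ₋₁ − Cᵢ)/τᵢ with τᵢ = Vᵢ/Q.
τ₁ = 13.4/1.49 = 8.9933 s; τ₂ = 50.3/1.49 = 33.758 s.
Solving the cascade with C₁(0)=C₂(0)=0 gives C₂(t) = C_in[1 − (τ₁ e^(−t/τ₁) − τ₂ e^(−t/τ₂))/(τ₁ − τ₂)].
At t = 14.2: e^(−t/τ₁) = 0.20619, e^(−t/τ₂) = 0.65663.
C₂ = 1.80·[1 − (8.9933·0.20619 − 33.758·0.65663)/(-24.765)] = 1.80·0.17980 = 0.32363 mol/L.

0.324 mol/L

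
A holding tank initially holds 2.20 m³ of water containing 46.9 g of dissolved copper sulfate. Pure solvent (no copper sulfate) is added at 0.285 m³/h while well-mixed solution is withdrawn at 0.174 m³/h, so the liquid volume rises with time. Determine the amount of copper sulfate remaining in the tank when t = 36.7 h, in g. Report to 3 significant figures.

Let m(t) be the amount of copper sulfate. Volume: V(t) = V₀ + (Q_in − Q_out) t = 2.20 + 0.11100 t; V(36.7) = 6.2737 m³.
Solute balance: dm/dt = 0 − Q_out C = −Q_out m/V(t).
Separate: dm/m = −Q_out dt/V(t) ⇒ ln(m/m₀) = −(Q_out/(Q_in−Q_out)) ln(V/V₀).
m = m₀ (V₀/V)^(Q_out/(Q_in−Q_out)) = 46.9 × (2.20/6.2737)^(1.5676) = 9.0734 g.

9.07 g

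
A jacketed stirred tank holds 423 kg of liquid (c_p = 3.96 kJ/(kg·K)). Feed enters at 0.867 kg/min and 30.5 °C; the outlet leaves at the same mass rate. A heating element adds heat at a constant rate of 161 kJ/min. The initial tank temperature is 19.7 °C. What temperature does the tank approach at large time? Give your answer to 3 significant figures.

77.4 °C

Unsteady energy balance on the tank contents: M c_p dT/dt = ṁ c_p (T_in − T) + 161.
At steady state dT/dt = 0 ⇒ T_ss = T_in + Q̇/(ṁ c_p) = 30.5 + 161/(0.867·3.96) = 77.393 °C.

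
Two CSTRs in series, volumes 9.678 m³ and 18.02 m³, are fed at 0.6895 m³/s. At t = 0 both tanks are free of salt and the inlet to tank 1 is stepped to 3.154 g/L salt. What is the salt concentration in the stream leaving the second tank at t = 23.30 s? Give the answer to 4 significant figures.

Species balance on tank i: dCᵢ/dt = (Cᵢ₋₁ − Cᵢ)/τᵢ with τᵢ = Vᵢ/Q.
τ₁ = 9.678/0.6895 = 14.0363 s; τ₂ = 18.02/0.6895 = 26.1349 s.
Solving the cascade with C₁(0)=C₂(0)=0 gives C₂(t) = C_in[1 − (τ₁ e^(−t/τ₁) − τ₂ e^(−t/τ₂))/(τ₁ − τ₂)].
At t = 23.30: e^(−t/τ₁) = 0.190142, e^(−t/τ₂) = 0.410028.
C₂ = 3.154·[1 − (14.0363·0.190142 − 26.1349·0.410028)/(-12.0986)] = 3.154·0.334869 = 1.05618 g/L.

1.056 g/L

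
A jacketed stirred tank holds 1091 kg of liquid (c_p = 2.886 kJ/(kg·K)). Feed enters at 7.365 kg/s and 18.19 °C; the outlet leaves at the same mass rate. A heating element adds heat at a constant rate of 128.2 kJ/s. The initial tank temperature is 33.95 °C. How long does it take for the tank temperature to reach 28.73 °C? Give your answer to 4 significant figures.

Heat balance on the well-mixed liquid: M c_p dT/dt = ṁ c_p (T_in − T) + 128.2.
τ = M/ṁ = 148.133 s; T_ss = T_in + Q̇/(ṁ c_p) = 24.2214 °C.
T(t) = T_ss + (T₀ − T_ss) e^(−t/τ). Set T = 28.73:
e^(−t/τ) = (28.73 − 24.2214)/(33.95 − 24.2214) = 0.463437
t = −148.133 · ln(0.463437) = 113.927 s.

113.9 s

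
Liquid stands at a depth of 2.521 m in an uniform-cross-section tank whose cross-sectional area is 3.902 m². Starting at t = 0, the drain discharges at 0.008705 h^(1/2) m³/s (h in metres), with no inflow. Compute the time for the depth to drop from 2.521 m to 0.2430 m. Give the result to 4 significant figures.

With no inflow, A dh/dt = −0.008705 √h.
∫ h^(−1/2) dh = −(0.008705/A) ∫ dt, giving 2√h = 2√h₀ − (0.008705/A) t.
t = 2A(√h₀ − √h)/0.008705 = 2·3.902·(√2.521 − √0.2430)/0.008705
  = 7.80400 × (1.58777 − 0.492950) / 0.008705 = 981.498 s.

981.5 s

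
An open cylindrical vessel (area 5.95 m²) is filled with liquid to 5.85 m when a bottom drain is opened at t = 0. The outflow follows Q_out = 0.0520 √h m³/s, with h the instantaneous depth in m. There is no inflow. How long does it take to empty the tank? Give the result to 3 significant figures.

Unsteady balance on liquid volume: A dh/dt = −0.0520 √h.
∫ h^(−1/2) dh = −(0.0520/A) ∫ dt, giving 2√h = 2√h₀ − (0.0520/A) t.
Tank is empty when √h = 0: t_empty = 2A√h₀/0.0520.
t_empty = 2·5.95·√5.85/0.0520 = 11.900·2.4187/0.0520 = 553.51 s.

554 s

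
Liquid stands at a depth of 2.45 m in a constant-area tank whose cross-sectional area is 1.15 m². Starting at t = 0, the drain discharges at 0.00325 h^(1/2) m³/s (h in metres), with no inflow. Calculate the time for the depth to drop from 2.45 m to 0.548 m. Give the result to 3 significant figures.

With no inflow, A dh/dt = −0.00325 √h.
Separate and integrate: 2(√h − √h₀) = −(0.00325/A) t.
t = 2A(√h₀ − √h)/0.00325 = 2·1.15·(√2.45 − √0.548)/0.00325
  = 2.3000 × (1.5652 − 0.74027) / 0.00325 = 583.83 s.

584 s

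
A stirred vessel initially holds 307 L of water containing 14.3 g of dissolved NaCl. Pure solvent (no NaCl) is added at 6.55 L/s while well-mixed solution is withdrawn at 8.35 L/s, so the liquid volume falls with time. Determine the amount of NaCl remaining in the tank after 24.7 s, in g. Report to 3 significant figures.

Let m(t) be the amount of NaCl. Volume: V(t) = V₀ + (Q_in − Q_out) t = 307 − 1.8000 t; V(24.7) = 262.54 L.
Species balance (pure solvent in): dm/dt = −Q_out · m/V(t).
Separate: dm/m = −Q_out dt/V(t) ⇒ ln(m/m₀) = −(Q_out/(Q_in−Q_out)) ln(V/V₀).
m = m₀ (V₀/V)^(Q_out/(Q_in−Q_out)) = 14.3 × (307/262.54)^(-4.6389) = 6.9208 g.

6.92 g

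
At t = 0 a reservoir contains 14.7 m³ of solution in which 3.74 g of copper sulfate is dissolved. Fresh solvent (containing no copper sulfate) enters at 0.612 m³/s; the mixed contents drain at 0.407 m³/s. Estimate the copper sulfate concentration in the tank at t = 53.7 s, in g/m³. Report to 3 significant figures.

Let m(t) be the amount of copper sulfate. Volume: V(t) = V₀ + (Q_in − Q_out) t = 14.7 + 0.20500 t; V(53.7) = 25.709 m³.
No copper sulfate enters, so dm/dt = −Q_out · (m/V).
Separate: dm/m = −Q_out dt/V(t) ⇒ ln(m/m₀) = −(Q_out/(Q_in−Q_out)) ln(V/V₀).
m = m₀ (V₀/V)^(Q_out/(Q_in−Q_out)) = 3.74 × (14.7/25.709)^(1.9854) = 1.2328 g.
C = m/V = 1.2328/25.709 = 0.047954 g/m³.

0.0480 g/m³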